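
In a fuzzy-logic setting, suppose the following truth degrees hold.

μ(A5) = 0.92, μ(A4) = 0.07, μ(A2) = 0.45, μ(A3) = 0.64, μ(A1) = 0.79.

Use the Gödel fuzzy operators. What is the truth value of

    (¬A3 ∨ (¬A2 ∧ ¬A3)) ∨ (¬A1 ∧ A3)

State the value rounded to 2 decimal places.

0.36

¬A3 = 1 − 0.64 = 0.36
¬A2 = 1 − 0.45 = 0.55
¬A3 = 1 − 0.64 = 0.36
¬A2 ∧ ¬A3 = min(a, b) on (0.55, 0.36) = 0.36
¬A3 ∨ (¬A2 ∧ ¬A3) = max(a, b) on (0.36, 0.36) = 0.36
¬A1 = 1 − 0.79 = 0.21
¬A1 ∧ A3 = min(a, b) on (0.21, 0.64) = 0.21
(¬A3 ∨ (¬A2 ∧ ¬A3)) ∨ (¬A1 ∧ A3) = max(a, b) on (0.36, 0.21) = 0.36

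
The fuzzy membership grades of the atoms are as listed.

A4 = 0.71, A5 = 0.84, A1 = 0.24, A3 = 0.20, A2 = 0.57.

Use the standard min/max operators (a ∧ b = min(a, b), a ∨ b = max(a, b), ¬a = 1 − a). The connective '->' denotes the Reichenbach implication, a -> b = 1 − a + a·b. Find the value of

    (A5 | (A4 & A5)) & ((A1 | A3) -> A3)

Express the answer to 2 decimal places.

0.81

A4 & A5 = min(a, b) on (0.71, 0.84) = 0.71
A5 | (A4 & A5) = max(a, b) on (0.84, 0.71) = 0.84
A1 | A3 = max(a, b) on (0.24, 0.20) = 0.24
(A1 | A3) -> A3  [Reichenbach: 1 − a + a·b] with a=0.24, b=0.20 → 0.81
(A5 | (A4 & A5)) & ((A1 | A3) -> A3) = min(a, b) on (0.84, 0.81) = 0.81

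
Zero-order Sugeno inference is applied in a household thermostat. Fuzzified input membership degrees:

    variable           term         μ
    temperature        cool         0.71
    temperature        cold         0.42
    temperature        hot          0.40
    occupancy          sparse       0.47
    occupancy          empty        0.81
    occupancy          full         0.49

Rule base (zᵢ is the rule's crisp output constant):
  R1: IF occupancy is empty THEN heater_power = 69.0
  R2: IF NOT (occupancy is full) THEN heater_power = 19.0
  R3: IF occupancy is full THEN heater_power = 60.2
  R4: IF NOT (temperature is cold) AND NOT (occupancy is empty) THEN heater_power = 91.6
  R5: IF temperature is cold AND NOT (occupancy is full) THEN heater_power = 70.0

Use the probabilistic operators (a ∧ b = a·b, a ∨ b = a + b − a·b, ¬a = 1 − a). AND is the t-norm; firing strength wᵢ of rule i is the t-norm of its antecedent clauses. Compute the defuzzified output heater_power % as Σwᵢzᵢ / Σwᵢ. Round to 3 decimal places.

R1 (z=69.0): empty=0.81 → w = 0.8100
R2 (z=19.0): ¬full=1−0.49=0.51 → w = 0.5100
R3 (z=60.2): full=0.49 → w = 0.4900
R4 (z=91.6): ¬cold=1−0.42=0.58, ¬empty=1−0.81=0.19; AND[a·b] → w = 0.1102
R5 (z=70.0): cold=0.42, ¬full=1−0.49=0.51; AND[a·b] → w = 0.2142
Weighted average = (0.8100·69.0 + 0.5100·19.0 + 0.4900·60.2 + 0.1102·91.6 + 0.2142·70.0) / (0.8100 + 0.5100 + 0.4900 + 0.1102 + 0.2142)
  = 120.1663 / 2.1344 = 56.300

56.300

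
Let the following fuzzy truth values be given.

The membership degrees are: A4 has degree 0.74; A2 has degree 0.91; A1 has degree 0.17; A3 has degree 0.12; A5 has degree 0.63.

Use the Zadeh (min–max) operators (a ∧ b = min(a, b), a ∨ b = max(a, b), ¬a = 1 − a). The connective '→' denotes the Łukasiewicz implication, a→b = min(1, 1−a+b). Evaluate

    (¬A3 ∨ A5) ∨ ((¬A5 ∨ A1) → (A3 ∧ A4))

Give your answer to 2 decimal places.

¬A3 = 1 − 0.12 = 0.88
¬A3 ∨ A5 = max(a, b) on (0.88, 0.63) = 0.88
¬A5 = 1 − 0.63 = 0.37
¬A5 ∨ A1 = max(a, b) on (0.37, 0.17) = 0.37
A3 ∧ A4 = min(a, b) on (0.12, 0.74) = 0.12
(¬A5 ∨ A1) → (A3 ∧ A4)  [Łukasiewicz: min(1, 1−a+b)] with a=0.37, b=0.12 → 0.75
(¬A3 ∨ A5) ∨ ((¬A5 ∨ A1) → (A3 ∧ A4)) = max(a, b) on (0.88, 0.75) = 0.88

0.88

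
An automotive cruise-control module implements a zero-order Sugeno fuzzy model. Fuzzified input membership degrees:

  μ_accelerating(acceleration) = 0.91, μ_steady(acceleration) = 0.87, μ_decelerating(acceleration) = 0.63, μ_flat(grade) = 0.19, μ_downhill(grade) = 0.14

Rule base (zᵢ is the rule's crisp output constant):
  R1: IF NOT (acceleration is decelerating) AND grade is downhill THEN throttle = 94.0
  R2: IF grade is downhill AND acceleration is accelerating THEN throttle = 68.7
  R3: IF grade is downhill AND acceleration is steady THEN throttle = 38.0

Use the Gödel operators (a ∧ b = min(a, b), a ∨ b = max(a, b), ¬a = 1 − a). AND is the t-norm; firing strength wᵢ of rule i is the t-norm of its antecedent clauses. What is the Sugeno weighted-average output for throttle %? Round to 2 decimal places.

R1 (z=94.0): ¬decelerating=1−0.63=0.37, downhill=0.14; AND[min(a, b)] → w = 0.14
R2 (z=68.7): downhill=0.14, accelerating=0.91; AND[min(a, b)] → w = 0.14
R3 (z=38.0): downhill=0.14, steady=0.87; AND[min(a, b)] → w = 0.14
Weighted average = (0.14·94.0 + 0.14·68.7 + 0.14·38.0) / (0.14 + 0.14 + 0.14)
  = 28.0980 / 0.4200 = 66.90

66.90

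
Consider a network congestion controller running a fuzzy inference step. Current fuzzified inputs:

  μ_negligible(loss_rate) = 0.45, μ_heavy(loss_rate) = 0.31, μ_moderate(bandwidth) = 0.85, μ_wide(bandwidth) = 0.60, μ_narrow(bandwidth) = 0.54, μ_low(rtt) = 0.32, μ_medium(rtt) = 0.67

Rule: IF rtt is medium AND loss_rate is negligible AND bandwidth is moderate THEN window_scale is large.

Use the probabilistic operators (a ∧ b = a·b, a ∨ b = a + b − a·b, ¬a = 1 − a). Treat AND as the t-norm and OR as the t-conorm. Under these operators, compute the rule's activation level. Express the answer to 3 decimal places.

0.256

firing strength: medium=0.67, negligible=0.45, moderate=0.85; AND[a·b] → w = 0.2563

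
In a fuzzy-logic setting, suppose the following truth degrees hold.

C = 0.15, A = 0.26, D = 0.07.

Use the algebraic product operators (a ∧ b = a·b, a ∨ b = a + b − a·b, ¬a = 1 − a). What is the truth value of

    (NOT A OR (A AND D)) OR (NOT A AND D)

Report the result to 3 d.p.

0.758

NOT A = 1 − 0.2600 = 0.7400
A AND D = a·b on (0.2600, 0.0700) = 0.0182
NOT A OR (A AND D) = a + b − a·b on (0.7400, 0.0182) = 0.7447
NOT A = 1 − 0.2600 = 0.7400
NOT A AND D = a·b on (0.7400, 0.0700) = 0.0518
(NOT A OR (A AND D)) OR (NOT A AND D) = a + b − a·b on (0.7447, 0.0518) = 0.7580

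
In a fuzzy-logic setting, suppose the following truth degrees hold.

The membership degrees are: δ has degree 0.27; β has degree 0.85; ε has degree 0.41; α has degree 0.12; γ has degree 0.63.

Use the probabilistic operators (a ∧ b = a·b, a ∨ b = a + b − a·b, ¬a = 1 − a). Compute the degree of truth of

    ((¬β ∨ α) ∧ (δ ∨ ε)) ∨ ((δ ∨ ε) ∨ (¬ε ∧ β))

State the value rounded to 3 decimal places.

0.816

¬β = 1 − 0.8500 = 0.1500
¬β ∨ α = a + b − a·b on (0.1500, 0.1200) = 0.2520
δ ∨ ε = a + b − a·b on (0.2700, 0.4100) = 0.5693
(¬β ∨ α) ∧ (δ ∨ ε) = a·b on (0.2520, 0.5693) = 0.1435
δ ∨ ε = a + b − a·b on (0.2700, 0.4100) = 0.5693
¬ε = 1 − 0.4100 = 0.5900
¬ε ∧ β = a·b on (0.5900, 0.8500) = 0.5015
(δ ∨ ε) ∨ (¬ε ∧ β) = a + b − a·b on (0.5693, 0.5015) = 0.7853
((¬β ∨ α) ∧ (δ ∨ ε)) ∨ ((δ ∨ ε) ∨ (¬ε ∧ β)) = a + b − a·b on (0.1435, 0.7853) = 0.8161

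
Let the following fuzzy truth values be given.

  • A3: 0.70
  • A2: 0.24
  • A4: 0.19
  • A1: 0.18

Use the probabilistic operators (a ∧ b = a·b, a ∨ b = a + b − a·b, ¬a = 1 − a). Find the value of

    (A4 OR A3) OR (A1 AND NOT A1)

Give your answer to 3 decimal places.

A4 OR A3 = a + b − a·b on (0.1900, 0.7000) = 0.7570
NOT A1 = 1 − 0.1800 = 0.8200
A1 AND NOT A1 = a·b on (0.1800, 0.8200) = 0.1476
(A4 OR A3) OR (A1 AND NOT A1) = a + b − a·b on (0.7570, 0.1476) = 0.7929

0.793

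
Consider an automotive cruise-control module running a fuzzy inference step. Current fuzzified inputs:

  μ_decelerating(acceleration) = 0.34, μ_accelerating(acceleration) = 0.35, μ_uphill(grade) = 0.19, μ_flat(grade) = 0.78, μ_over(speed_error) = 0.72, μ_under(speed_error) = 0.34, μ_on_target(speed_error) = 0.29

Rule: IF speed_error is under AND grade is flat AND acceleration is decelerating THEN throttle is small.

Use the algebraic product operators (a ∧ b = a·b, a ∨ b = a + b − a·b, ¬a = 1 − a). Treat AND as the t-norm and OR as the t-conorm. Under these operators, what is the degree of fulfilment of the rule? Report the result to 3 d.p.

0.090

firing strength: under=0.34, flat=0.78, decelerating=0.34; AND[a·b] → w = 0.0902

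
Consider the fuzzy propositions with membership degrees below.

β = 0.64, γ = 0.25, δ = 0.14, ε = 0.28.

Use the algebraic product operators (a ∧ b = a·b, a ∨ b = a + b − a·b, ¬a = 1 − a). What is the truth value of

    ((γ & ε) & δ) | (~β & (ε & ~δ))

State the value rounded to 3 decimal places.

γ & ε = a·b on (0.2500, 0.2800) = 0.0700
(γ & ε) & δ = a·b on (0.0700, 0.1400) = 0.0098
~β = 1 − 0.6400 = 0.3600
~δ = 1 − 0.1400 = 0.8600
ε & ~δ = a·b on (0.2800, 0.8600) = 0.2408
~β & (ε & ~δ) = a·b on (0.3600, 0.2408) = 0.0867
((γ & ε) & δ) | (~β & (ε & ~δ)) = a + b − a·b on (0.0098, 0.0867) = 0.0956

0.096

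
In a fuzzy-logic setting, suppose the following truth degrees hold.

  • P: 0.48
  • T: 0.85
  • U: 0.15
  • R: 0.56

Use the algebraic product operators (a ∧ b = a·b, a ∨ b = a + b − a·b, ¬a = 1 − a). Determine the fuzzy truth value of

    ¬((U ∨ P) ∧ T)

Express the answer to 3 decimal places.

0.526

U ∨ P = a + b − a·b on (0.1500, 0.4800) = 0.5580
(U ∨ P) ∧ T = a·b on (0.5580, 0.8500) = 0.4743
¬((U ∨ P) ∧ T) = 1 − 0.4743 = 0.5257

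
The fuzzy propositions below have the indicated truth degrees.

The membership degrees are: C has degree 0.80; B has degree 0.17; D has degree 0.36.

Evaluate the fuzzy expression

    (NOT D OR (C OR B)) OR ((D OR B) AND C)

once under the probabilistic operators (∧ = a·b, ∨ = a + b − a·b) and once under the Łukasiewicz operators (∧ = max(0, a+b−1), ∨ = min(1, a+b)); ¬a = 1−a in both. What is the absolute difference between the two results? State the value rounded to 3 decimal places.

Under probabilistic:
  NOT D = 1 − 0.3600 = 0.6400
  C OR B = a + b − a·b on (0.8000, 0.1700) = 0.8340
  NOT D OR (C OR B) = a + b − a·b on (0.6400, 0.8340) = 0.9402
  D OR B = a + b − a·b on (0.3600, 0.1700) = 0.4688
  (D OR B) AND C = a·b on (0.4688, 0.8000) = 0.3750
  (NOT D OR (C OR B)) OR ((D OR B) AND C) = a + b − a·b on (0.9402, 0.3750) = 0.9627
  → value = 0.9627
Under Łukasiewicz:
  NOT D = 1 − 0.36 = 0.64
  C OR B = min(1, a+b) on (0.80, 0.17) = 0.97
  NOT D OR (C OR B) = min(1, a+b) on (0.64, 0.97) = 1.00
  D OR B = min(1, a+b) on (0.36, 0.17) = 0.53
  (D OR B) AND C = max(0, a+b−1) on (0.53, 0.80) = 0.33
  (NOT D OR (C OR B)) OR ((D OR B) AND C) = min(1, a+b) on (1.00, 0.33) = 1.00
  → value = 1.0000
|0.9627 − 1.0000| = 0.037

0.037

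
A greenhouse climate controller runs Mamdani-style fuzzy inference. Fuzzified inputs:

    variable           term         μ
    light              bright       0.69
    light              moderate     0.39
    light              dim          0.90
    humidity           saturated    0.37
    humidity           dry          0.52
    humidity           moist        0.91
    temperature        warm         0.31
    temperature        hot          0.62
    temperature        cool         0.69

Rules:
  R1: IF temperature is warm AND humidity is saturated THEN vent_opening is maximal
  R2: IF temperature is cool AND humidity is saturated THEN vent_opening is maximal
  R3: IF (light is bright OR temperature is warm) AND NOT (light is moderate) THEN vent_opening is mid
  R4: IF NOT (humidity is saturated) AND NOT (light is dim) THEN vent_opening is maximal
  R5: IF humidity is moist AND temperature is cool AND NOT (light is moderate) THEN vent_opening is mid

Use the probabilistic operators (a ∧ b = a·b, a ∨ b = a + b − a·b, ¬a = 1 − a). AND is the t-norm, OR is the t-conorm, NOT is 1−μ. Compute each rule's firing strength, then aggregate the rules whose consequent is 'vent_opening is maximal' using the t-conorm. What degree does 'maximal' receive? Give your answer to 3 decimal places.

R1: warm=0.31, saturated=0.37; AND[a·b] → w = 0.1147
R2: cool=0.69, saturated=0.37; AND[a·b] → w = 0.2553
R3: (bright=0.69 OR warm=0.31) = 0.7861; AND[a·b] with ¬moderate=1−0.39=0.61 → w = 0.4795
R4: ¬saturated=1−0.37=0.63, ¬dim=1−0.90=0.10; AND[a·b] → w = 0.0630
R5: moist=0.91, cool=0.69, ¬moderate=1−0.39=0.61; AND[a·b] → w = 0.3830
Rules with consequent 'maximal': {R1, R2, R4} → strengths 0.1147, 0.2553, 0.0630
Aggregate via t-conorm [a + b − a·b]: 0.3823

0.382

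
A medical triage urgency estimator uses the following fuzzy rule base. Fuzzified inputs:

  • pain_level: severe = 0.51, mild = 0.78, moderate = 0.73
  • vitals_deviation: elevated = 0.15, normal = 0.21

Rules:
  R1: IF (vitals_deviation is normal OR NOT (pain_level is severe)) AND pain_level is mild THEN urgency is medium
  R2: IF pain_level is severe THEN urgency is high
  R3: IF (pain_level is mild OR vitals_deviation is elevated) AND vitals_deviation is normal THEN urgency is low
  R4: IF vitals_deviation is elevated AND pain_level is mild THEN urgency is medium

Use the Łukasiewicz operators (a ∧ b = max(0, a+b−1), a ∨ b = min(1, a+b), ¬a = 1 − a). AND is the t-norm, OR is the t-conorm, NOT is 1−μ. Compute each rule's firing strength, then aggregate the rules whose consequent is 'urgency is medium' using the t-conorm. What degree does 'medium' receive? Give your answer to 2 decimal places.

0.48

R1: (normal=0.21 OR ¬severe=1−0.51=0.49) = 0.70; AND[max(0, a+b−1)] with mild=0.78 → w = 0.48
R2: severe=0.51 → w = 0.51
R3: (mild=0.78 OR elevated=0.15) = 0.93; AND[max(0, a+b−1)] with normal=0.21 → w = 0.14
R4: elevated=0.15, mild=0.78; AND[max(0, a+b−1)] → w = 0.00
Rules with consequent 'medium': {R1, R4} → strengths 0.48, 0.00
Aggregate via t-conorm [min(1, a+b)]: 0.48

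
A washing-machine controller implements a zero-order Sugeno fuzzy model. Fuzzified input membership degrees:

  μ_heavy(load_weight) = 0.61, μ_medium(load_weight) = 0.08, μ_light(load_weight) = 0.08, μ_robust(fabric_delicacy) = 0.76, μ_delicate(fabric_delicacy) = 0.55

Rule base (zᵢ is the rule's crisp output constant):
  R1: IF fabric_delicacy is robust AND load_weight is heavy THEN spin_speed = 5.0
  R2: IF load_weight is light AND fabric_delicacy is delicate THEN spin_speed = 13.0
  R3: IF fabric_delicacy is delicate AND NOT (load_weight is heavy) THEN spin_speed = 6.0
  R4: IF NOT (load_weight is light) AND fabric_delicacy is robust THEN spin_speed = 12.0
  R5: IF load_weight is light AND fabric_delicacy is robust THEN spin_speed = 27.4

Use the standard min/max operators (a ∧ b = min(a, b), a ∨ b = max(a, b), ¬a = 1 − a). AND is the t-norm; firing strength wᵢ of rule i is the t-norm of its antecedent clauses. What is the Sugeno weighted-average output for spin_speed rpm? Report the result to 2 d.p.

R1 (z=5.0): robust=0.76, heavy=0.61; AND[min(a, b)] → w = 0.61
R2 (z=13.0): light=0.08, delicate=0.55; AND[min(a, b)] → w = 0.08
R3 (z=6.0): delicate=0.55, ¬heavy=1−0.61=0.39; AND[min(a, b)] → w = 0.39
R4 (z=12.0): ¬light=1−0.08=0.92, robust=0.76; AND[min(a, b)] → w = 0.76
R5 (z=27.4): light=0.08, robust=0.76; AND[min(a, b)] → w = 0.08
Weighted average = (0.61·5.0 + 0.08·13.0 + 0.39·6.0 + 0.76·12.0 + 0.08·27.4) / (0.61 + 0.08 + 0.39 + 0.76 + 0.08)
  = 17.7420 / 1.9200 = 9.24

9.24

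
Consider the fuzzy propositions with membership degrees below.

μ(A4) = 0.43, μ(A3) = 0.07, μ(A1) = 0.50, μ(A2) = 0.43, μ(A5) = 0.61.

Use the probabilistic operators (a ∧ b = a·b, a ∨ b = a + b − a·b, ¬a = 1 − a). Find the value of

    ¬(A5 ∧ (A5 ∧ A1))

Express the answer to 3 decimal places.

0.814

A5 ∧ A1 = a·b on (0.6100, 0.5000) = 0.3050
A5 ∧ (A5 ∧ A1) = a·b on (0.6100, 0.3050) = 0.1860
¬(A5 ∧ (A5 ∧ A1)) = 1 − 0.1860 = 0.8139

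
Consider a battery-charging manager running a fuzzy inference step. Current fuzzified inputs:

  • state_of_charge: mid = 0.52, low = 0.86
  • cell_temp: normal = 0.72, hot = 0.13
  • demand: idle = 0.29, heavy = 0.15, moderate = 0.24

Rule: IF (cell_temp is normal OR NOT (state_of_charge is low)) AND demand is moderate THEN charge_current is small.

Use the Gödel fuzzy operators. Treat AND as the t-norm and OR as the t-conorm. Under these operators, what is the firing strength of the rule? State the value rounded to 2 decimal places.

0.24

firing strength: (normal=0.72 OR ¬low=1−0.86=0.14) = 0.72; AND[min(a, b)] with moderate=0.24 → w = 0.24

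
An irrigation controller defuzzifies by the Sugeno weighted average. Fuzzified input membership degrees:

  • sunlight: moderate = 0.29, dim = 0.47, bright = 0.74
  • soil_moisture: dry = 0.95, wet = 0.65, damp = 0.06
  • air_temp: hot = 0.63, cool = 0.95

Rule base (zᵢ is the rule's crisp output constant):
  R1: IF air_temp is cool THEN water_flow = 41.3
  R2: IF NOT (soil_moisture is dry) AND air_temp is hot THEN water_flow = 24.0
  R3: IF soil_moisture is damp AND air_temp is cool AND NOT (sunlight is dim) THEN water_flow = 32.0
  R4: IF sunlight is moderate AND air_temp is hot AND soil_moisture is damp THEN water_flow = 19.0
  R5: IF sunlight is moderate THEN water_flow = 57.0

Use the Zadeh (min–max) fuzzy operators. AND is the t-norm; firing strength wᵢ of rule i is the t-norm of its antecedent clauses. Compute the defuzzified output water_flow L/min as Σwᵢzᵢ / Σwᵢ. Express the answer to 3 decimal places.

R1 (z=41.3): cool=0.95 → w = 0.95
R2 (z=24.0): ¬dry=1−0.95=0.05, hot=0.63; AND[min(a, b)] → w = 0.05
R3 (z=32.0): damp=0.06, cool=0.95, ¬dim=1−0.47=0.53; AND[min(a, b)] → w = 0.06
R4 (z=19.0): moderate=0.29, hot=0.63, damp=0.06; AND[min(a, b)] → w = 0.06
R5 (z=57.0): moderate=0.29 → w = 0.29
Weighted average = (0.95·41.3 + 0.05·24.0 + 0.06·32.0 + 0.06·19.0 + 0.29·57.0) / (0.95 + 0.05 + 0.06 + 0.06 + 0.29)
  = 60.0250 / 1.4100 = 42.571

42.571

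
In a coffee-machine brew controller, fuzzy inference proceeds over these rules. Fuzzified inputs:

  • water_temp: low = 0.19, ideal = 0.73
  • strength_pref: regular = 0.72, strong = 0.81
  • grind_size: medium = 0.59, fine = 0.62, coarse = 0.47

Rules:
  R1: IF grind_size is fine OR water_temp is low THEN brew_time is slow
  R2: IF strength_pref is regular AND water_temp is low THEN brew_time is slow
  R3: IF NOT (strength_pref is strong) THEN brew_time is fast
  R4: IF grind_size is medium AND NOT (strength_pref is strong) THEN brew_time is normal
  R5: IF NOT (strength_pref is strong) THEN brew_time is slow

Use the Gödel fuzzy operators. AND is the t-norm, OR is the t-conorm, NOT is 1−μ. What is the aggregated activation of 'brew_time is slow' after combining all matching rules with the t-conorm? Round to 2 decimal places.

0.62

R1: fine=0.62, low=0.19; OR[max(a, b)] → w = 0.62
R2: regular=0.72, low=0.19; AND[min(a, b)] → w = 0.19
R3: ¬strong=1−0.81=0.19 → w = 0.19
R4: medium=0.59, ¬strong=1−0.81=0.19; AND[min(a, b)] → w = 0.19
R5: ¬strong=1−0.81=0.19 → w = 0.19
Rules with consequent 'slow': {R1, R2, R5} → strengths 0.62, 0.19, 0.19
Aggregate via t-conorm [max(a, b)]: 0.62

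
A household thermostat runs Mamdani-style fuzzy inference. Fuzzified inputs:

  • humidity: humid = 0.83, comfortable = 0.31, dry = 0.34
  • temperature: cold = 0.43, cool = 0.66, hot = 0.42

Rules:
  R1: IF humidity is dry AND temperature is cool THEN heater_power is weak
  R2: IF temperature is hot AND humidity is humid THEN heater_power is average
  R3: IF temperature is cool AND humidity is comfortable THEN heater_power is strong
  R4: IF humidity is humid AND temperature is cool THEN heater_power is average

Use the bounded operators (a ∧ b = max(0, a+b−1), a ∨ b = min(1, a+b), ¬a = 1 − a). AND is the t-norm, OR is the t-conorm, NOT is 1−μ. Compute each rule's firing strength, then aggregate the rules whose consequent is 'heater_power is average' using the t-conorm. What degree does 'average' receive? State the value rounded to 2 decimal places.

0.74

R1: dry=0.34, cool=0.66; AND[max(0, a+b−1)] → w = 0.00
R2: hot=0.42, humid=0.83; AND[max(0, a+b−1)] → w = 0.25
R3: cool=0.66, comfortable=0.31; AND[max(0, a+b−1)] → w = 0.00
R4: humid=0.83, cool=0.66; AND[max(0, a+b−1)] → w = 0.49
Rules with consequent 'average': {R2, R4} → strengths 0.25, 0.49
Aggregate via t-conorm [min(1, a+b)]: 0.74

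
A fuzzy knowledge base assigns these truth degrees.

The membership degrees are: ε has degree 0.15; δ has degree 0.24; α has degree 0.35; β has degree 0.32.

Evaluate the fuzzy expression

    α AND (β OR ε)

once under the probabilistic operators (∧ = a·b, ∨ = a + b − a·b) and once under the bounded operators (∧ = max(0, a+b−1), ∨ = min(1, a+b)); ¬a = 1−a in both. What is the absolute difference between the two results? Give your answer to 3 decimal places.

Under probabilistic:
  β OR ε = a + b − a·b on (0.3200, 0.1500) = 0.4220
  α AND (β OR ε) = a·b on (0.3500, 0.4220) = 0.1477
  → value = 0.1477
Under bounded:
  β OR ε = min(1, a+b) on (0.32, 0.15) = 0.47
  α AND (β OR ε) = max(0, a+b−1) on (0.35, 0.47) = 0.00
  → value = 0.0000
|0.1477 − 0.0000| = 0.148

0.148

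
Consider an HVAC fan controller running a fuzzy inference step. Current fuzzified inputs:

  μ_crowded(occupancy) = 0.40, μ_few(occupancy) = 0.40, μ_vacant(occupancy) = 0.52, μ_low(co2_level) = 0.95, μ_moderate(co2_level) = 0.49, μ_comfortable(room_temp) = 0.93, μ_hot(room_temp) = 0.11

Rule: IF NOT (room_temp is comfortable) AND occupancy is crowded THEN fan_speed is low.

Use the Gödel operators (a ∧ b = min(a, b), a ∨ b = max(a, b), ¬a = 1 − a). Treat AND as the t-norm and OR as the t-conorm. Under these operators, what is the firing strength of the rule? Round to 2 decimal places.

0.07

firing strength: ¬comfortable=1−0.93=0.07, crowded=0.40; AND[min(a, b)] → w = 0.07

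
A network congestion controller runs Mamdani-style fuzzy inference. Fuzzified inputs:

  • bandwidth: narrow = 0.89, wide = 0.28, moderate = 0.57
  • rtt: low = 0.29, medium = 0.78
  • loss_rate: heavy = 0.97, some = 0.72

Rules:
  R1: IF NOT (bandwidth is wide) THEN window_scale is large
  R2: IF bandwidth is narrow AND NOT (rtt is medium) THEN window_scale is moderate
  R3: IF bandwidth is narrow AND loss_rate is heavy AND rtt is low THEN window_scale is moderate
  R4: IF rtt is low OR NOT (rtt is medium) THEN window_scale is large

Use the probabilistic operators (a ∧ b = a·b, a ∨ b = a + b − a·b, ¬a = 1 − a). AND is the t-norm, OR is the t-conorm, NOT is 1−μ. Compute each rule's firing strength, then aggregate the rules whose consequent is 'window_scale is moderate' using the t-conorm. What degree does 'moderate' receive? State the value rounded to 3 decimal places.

R1: ¬wide=1−0.28=0.72 → w = 0.7200
R2: narrow=0.89, ¬medium=1−0.78=0.22; AND[a·b] → w = 0.1958
R3: narrow=0.89, heavy=0.97, low=0.29; AND[a·b] → w = 0.2504
R4: low=0.29, ¬medium=1−0.78=0.22; OR[a + b − a·b] → w = 0.4462
Rules with consequent 'moderate': {R2, R3} → strengths 0.1958, 0.2504
Aggregate via t-conorm [a + b − a·b]: 0.3971

0.397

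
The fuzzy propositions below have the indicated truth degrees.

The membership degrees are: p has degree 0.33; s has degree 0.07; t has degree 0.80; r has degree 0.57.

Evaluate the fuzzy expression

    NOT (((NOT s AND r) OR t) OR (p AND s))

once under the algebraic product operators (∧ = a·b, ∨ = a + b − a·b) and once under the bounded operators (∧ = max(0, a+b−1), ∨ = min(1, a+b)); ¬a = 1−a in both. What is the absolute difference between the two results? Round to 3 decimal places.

0.092

Under algebraic product:
  NOT s = 1 − 0.0700 = 0.9300
  NOT s AND r = a·b on (0.9300, 0.5700) = 0.5301
  (NOT s AND r) OR t = a + b − a·b on (0.5301, 0.8000) = 0.9060
  p AND s = a·b on (0.3300, 0.0700) = 0.0231
  ((NOT s AND r) OR t) OR (p AND s) = a + b − a·b on (0.9060, 0.0231) = 0.9082
  NOT (((NOT s AND r) OR t) OR (p AND s)) = 1 − 0.9082 = 0.0918
  → value = 0.0918
Under bounded:
  NOT s = 1 − 0.07 = 0.93
  NOT s AND r = max(0, a+b−1) on (0.93, 0.57) = 0.50
  (NOT s AND r) OR t = min(1, a+b) on (0.50, 0.80) = 1.00
  p AND s = max(0, a+b−1) on (0.33, 0.07) = 0.00
  ((NOT s AND r) OR t) OR (p AND s) = min(1, a+b) on (1.00, 0.00) = 1.00
  NOT (((NOT s AND r) OR t) OR (p AND s)) = 1 − 1.00 = 0.00
  → value = 0.0000
|0.0918 − 0.0000| = 0.092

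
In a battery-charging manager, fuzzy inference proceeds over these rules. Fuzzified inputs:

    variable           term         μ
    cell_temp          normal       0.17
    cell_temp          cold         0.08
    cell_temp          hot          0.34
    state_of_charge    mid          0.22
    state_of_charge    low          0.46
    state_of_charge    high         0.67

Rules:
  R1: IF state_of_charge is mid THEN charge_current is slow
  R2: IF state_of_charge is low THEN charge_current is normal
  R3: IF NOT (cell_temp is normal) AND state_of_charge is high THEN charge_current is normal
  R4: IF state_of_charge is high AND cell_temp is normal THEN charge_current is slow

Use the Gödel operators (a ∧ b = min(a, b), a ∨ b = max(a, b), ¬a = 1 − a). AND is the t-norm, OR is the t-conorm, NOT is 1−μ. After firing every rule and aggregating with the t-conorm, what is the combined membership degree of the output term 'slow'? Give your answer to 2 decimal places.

R1: mid=0.22 → w = 0.22
R2: low=0.46 → w = 0.46
R3: ¬normal=1−0.17=0.83, high=0.67; AND[min(a, b)] → w = 0.67
R4: high=0.67, normal=0.17; AND[min(a, b)] → w = 0.17
Rules with consequent 'slow': {R1, R4} → strengths 0.22, 0.17
Aggregate via t-conorm [max(a, b)]: 0.22

0.22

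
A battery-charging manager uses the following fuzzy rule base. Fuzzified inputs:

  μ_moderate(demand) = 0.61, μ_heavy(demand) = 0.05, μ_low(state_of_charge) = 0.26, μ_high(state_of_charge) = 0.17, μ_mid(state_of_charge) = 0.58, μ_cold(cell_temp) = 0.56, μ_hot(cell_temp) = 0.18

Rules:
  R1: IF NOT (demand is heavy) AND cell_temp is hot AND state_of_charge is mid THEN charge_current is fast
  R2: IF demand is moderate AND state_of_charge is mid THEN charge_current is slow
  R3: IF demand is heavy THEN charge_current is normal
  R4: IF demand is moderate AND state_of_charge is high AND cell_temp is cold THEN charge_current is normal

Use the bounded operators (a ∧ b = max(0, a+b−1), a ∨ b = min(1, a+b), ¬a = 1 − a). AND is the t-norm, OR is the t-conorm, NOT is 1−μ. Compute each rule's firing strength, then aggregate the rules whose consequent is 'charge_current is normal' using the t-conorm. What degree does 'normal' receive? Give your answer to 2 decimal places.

0.05

R1: ¬heavy=1−0.05=0.95, hot=0.18, mid=0.58; AND[max(0, a+b−1)] → w = 0.00
R2: moderate=0.61, mid=0.58; AND[max(0, a+b−1)] → w = 0.19
R3: heavy=0.05 → w = 0.05
R4: moderate=0.61, high=0.17, cold=0.56; AND[max(0, a+b−1)] → w = 0.00
Rules with consequent 'normal': {R3, R4} → strengths 0.05, 0.00
Aggregate via t-conorm [min(1, a+b)]: 0.05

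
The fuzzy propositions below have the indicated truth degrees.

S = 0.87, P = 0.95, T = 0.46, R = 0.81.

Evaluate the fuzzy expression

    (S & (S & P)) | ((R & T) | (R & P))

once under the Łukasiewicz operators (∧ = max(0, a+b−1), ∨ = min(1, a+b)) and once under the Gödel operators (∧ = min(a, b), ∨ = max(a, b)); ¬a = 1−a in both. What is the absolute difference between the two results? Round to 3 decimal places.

Under Łukasiewicz:
  S & P = max(0, a+b−1) on (0.87, 0.95) = 0.82
  S & (S & P) = max(0, a+b−1) on (0.87, 0.82) = 0.69
  R & T = max(0, a+b−1) on (0.81, 0.46) = 0.27
  R & P = max(0, a+b−1) on (0.81, 0.95) = 0.76
  (R & T) | (R & P) = min(1, a+b) on (0.27, 0.76) = 1.00
  (S & (S & P)) | ((R & T) | (R & P)) = min(1, a+b) on (0.69, 1.00) = 1.00
  → value = 1.0000
Under Gödel:
  S & P = min(a, b) on (0.87, 0.95) = 0.87
  S & (S & P) = min(a, b) on (0.87, 0.87) = 0.87
  R & T = min(a, b) on (0.81, 0.46) = 0.46
  R & P = min(a, b) on (0.81, 0.95) = 0.81
  (R & T) | (R & P) = max(a, b) on (0.46, 0.81) = 0.81
  (S & (S & P)) | ((R & T) | (R & P)) = max(a, b) on (0.87, 0.81) = 0.87
  → value = 0.8700
|1.0000 − 0.8700| = 0.130

0.130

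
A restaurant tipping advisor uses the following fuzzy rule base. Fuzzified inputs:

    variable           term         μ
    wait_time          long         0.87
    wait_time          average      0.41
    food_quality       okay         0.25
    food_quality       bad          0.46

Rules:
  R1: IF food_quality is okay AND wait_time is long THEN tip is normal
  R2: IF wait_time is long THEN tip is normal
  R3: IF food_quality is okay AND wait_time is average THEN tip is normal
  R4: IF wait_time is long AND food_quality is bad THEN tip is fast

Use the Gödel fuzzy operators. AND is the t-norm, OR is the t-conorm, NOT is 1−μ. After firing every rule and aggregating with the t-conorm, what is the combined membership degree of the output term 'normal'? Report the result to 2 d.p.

0.87

R1: okay=0.25, long=0.87; AND[min(a, b)] → w = 0.25
R2: long=0.87 → w = 0.87
R3: okay=0.25, average=0.41; AND[min(a, b)] → w = 0.25
R4: long=0.87, bad=0.46; AND[min(a, b)] → w = 0.46
Rules with consequent 'normal': {R1, R2, R3} → strengths 0.25, 0.87, 0.25
Aggregate via t-conorm [max(a, b)]: 0.87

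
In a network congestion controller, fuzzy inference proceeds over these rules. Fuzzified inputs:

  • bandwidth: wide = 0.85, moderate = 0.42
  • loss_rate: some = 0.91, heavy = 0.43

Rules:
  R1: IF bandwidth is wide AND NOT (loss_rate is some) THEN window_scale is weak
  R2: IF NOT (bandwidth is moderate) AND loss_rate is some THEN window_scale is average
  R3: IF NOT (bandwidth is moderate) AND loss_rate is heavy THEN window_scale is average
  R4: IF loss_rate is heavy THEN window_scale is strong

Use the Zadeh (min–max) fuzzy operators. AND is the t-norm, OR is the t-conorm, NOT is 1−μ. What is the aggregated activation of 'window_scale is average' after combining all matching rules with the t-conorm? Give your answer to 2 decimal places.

0.58

R1: wide=0.85, ¬some=1−0.91=0.09; AND[min(a, b)] → w = 0.09
R2: ¬moderate=1−0.42=0.58, some=0.91; AND[min(a, b)] → w = 0.58
R3: ¬moderate=1−0.42=0.58, heavy=0.43; AND[min(a, b)] → w = 0.43
R4: heavy=0.43 → w = 0.43
Rules with consequent 'average': {R2, R3} → strengths 0.58, 0.43
Aggregate via t-conorm [max(a, b)]: 0.58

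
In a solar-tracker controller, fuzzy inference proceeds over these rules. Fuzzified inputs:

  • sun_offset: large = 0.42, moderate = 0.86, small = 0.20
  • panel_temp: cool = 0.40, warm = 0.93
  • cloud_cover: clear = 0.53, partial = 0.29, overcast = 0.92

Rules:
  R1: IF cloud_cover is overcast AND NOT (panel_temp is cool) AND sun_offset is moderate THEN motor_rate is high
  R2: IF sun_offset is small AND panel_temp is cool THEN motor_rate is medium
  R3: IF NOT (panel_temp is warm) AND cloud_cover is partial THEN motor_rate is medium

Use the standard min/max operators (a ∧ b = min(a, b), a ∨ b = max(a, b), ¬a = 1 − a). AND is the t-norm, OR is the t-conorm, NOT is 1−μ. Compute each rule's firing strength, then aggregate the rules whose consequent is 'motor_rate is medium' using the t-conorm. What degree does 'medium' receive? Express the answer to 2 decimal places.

0.20

R1: overcast=0.92, ¬cool=1−0.40=0.60, moderate=0.86; AND[min(a, b)] → w = 0.60
R2: small=0.20, cool=0.40; AND[min(a, b)] → w = 0.20
R3: ¬warm=1−0.93=0.07, partial=0.29; AND[min(a, b)] → w = 0.07
Rules with consequent 'medium': {R2, R3} → strengths 0.20, 0.07
Aggregate via t-conorm [max(a, b)]: 0.20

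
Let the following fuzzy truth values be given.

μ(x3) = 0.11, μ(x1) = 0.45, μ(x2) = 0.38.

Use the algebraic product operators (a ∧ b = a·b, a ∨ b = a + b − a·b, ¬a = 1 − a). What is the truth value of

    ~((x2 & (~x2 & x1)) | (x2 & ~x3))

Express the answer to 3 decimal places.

~x2 = 1 − 0.3800 = 0.6200
~x2 & x1 = a·b on (0.6200, 0.4500) = 0.2790
x2 & (~x2 & x1) = a·b on (0.3800, 0.2790) = 0.1060
~x3 = 1 − 0.1100 = 0.8900
x2 & ~x3 = a·b on (0.3800, 0.8900) = 0.3382
(x2 & (~x2 & x1)) | (x2 & ~x3) = a + b − a·b on (0.1060, 0.3382) = 0.4084
~((x2 & (~x2 & x1)) | (x2 & ~x3)) = 1 − 0.4084 = 0.5916

0.592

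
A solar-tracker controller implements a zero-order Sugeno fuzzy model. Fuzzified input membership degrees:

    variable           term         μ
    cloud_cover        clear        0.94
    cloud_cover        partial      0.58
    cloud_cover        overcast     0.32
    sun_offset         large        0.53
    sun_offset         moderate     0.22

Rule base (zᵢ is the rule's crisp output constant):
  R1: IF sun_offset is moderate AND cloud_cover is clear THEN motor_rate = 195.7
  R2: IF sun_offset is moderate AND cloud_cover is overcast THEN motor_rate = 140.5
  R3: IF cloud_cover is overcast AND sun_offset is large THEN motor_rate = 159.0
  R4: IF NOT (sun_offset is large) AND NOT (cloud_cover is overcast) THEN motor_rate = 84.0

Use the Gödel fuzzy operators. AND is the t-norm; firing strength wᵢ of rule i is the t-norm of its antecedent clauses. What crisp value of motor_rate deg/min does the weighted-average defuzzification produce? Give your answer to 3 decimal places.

133.597

R1 (z=195.7): moderate=0.22, clear=0.94; AND[min(a, b)] → w = 0.22
R2 (z=140.5): moderate=0.22, overcast=0.32; AND[min(a, b)] → w = 0.22
R3 (z=159.0): overcast=0.32, large=0.53; AND[min(a, b)] → w = 0.32
R4 (z=84.0): ¬large=1−0.53=0.47, ¬overcast=1−0.32=0.68; AND[min(a, b)] → w = 0.47
Weighted average = (0.22·195.7 + 0.22·140.5 + 0.32·159.0 + 0.47·84.0) / (0.22 + 0.22 + 0.32 + 0.47)
  = 164.3240 / 1.2300 = 133.597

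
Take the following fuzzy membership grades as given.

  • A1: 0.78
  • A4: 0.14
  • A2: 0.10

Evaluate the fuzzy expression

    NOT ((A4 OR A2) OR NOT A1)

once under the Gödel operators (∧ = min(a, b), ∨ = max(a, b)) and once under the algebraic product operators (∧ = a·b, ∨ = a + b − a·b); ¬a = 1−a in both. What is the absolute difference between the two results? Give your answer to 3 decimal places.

Under Gödel:
  A4 OR A2 = max(a, b) on (0.14, 0.10) = 0.14
  NOT A1 = 1 − 0.78 = 0.22
  (A4 OR A2) OR NOT A1 = max(a, b) on (0.14, 0.22) = 0.22
  NOT ((A4 OR A2) OR NOT A1) = 1 − 0.22 = 0.78
  → value = 0.7800
Under algebraic product:
  A4 OR A2 = a + b − a·b on (0.1400, 0.1000) = 0.2260
  NOT A1 = 1 − 0.7800 = 0.2200
  (A4 OR A2) OR NOT A1 = a + b − a·b on (0.2260, 0.2200) = 0.3963
  NOT ((A4 OR A2) OR NOT A1) = 1 − 0.3963 = 0.6037
  → value = 0.6037
|0.7800 − 0.6037| = 0.176

0.176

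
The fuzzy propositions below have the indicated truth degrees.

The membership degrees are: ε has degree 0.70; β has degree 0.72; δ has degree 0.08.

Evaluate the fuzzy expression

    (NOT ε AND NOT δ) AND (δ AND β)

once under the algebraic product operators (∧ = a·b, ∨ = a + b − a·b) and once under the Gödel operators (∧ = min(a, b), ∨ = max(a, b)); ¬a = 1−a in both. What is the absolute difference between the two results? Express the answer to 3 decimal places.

Under algebraic product:
  NOT ε = 1 − 0.7000 = 0.3000
  NOT δ = 1 − 0.0800 = 0.9200
  NOT ε AND NOT δ = a·b on (0.3000, 0.9200) = 0.2760
  δ AND β = a·b on (0.0800, 0.7200) = 0.0576
  (NOT ε AND NOT δ) AND (δ AND β) = a·b on (0.2760, 0.0576) = 0.0159
  → value = 0.0159
Under Gödel:
  NOT ε = 1 − 0.70 = 0.30
  NOT δ = 1 − 0.08 = 0.92
  NOT ε AND NOT δ = min(a, b) on (0.30, 0.92) = 0.30
  δ AND β = min(a, b) on (0.08, 0.72) = 0.08
  (NOT ε AND NOT δ) AND (δ AND β) = min(a, b) on (0.30, 0.08) = 0.08
  → value = 0.0800
|0.0159 − 0.0800| = 0.064

0.064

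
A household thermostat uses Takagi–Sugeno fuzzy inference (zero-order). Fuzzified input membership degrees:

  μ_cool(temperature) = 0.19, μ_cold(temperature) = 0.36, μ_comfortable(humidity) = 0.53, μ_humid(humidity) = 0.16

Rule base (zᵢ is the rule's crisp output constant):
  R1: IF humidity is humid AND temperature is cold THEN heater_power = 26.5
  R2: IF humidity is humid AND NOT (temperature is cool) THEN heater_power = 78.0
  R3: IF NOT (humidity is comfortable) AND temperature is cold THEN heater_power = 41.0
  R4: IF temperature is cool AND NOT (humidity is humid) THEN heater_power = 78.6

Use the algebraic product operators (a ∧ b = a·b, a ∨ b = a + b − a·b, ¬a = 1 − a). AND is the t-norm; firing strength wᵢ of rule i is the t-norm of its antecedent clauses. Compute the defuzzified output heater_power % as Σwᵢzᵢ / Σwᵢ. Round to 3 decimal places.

R1 (z=26.5): humid=0.16, cold=0.36; AND[a·b] → w = 0.0576
R2 (z=78.0): humid=0.16, ¬cool=1−0.19=0.81; AND[a·b] → w = 0.1296
R3 (z=41.0): ¬comfortable=1−0.53=0.47, cold=0.36; AND[a·b] → w = 0.1692
R4 (z=78.6): cool=0.19, ¬humid=1−0.16=0.84; AND[a·b] → w = 0.1596
Weighted average = (0.0576·26.5 + 0.1296·78.0 + 0.1692·41.0 + 0.1596·78.6) / (0.0576 + 0.1296 + 0.1692 + 0.1596)
  = 31.1170 / 0.5160 = 60.304

60.304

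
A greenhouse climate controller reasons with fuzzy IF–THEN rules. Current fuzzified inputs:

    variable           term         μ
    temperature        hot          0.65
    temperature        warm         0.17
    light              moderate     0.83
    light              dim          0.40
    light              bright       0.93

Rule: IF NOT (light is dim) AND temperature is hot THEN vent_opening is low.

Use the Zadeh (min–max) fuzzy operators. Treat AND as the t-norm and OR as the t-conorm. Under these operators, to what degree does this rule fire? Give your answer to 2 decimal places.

firing strength: ¬dim=1−0.40=0.60, hot=0.65; AND[min(a, b)] → w = 0.60

0.60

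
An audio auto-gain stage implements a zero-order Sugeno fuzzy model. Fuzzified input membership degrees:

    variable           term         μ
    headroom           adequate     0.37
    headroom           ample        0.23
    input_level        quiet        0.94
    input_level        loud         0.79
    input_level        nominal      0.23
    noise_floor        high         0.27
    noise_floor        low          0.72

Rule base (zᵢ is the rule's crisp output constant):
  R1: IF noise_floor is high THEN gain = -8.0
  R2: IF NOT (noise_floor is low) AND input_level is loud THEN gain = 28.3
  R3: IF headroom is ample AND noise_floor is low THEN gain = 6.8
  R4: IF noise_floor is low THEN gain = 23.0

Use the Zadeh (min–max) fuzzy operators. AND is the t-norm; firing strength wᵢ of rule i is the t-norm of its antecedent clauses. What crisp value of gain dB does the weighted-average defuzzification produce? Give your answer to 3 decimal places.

R1 (z=-8.0): high=0.27 → w = 0.27
R2 (z=28.3): ¬low=1−0.72=0.28, loud=0.79; AND[min(a, b)] → w = 0.28
R3 (z=6.8): ample=0.23, low=0.72; AND[min(a, b)] → w = 0.23
R4 (z=23.0): low=0.72 → w = 0.72
Weighted average = (0.27·-8.0 + 0.28·28.3 + 0.23·6.8 + 0.72·23.0) / (0.27 + 0.28 + 0.23 + 0.72)
  = 23.8880 / 1.5000 = 15.925

15.925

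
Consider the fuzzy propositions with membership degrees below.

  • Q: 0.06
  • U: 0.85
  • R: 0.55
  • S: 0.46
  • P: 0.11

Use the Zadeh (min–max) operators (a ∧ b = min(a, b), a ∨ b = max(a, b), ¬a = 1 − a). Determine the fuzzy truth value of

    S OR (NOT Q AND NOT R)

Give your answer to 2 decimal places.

NOT Q = 1 − 0.06 = 0.94
NOT R = 1 − 0.55 = 0.45
NOT Q AND NOT R = min(a, b) on (0.94, 0.45) = 0.45
S OR (NOT Q AND NOT R) = max(a, b) on (0.46, 0.45) = 0.46

0.46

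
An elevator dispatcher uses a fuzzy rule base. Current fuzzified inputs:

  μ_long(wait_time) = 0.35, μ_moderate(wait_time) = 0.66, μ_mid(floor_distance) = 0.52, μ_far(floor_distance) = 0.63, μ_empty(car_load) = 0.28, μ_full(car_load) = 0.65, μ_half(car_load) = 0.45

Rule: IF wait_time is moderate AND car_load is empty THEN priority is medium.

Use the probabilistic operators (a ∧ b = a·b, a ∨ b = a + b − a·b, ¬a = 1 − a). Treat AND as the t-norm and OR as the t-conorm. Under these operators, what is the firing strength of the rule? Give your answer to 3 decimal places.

firing strength: moderate=0.66, empty=0.28; AND[a·b] → w = 0.1848

0.185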